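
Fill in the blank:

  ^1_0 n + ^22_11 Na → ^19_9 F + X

alpha particle

Conserve mass number: 1 + 22 = 19 + A, so A = 4.
Conserve atomic number: 0 + 11 = 9 + Z, so Z = 2.
A = 4 and Z = 2 is ^4_2 He — an alpha particle.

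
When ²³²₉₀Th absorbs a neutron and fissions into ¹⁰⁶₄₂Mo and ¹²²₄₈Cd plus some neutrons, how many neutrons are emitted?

Conserve mass number: 233 = 106 + 122 + k, so k = 233 − 228 = 5.
Check atomic number: 90 = 42 + 48 + 0 = 90. ✓

5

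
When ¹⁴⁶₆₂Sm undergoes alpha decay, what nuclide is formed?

Alpha decay: mass number changes by -4, atomic number by -2.
A: 146 − 4 = 142; Z: 62 − 2 = 60.
Z = 60 is neodymium, so the daughter is ¹⁴²₆₀Nd.

Nd-142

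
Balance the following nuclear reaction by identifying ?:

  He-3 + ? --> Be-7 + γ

Conserve mass number: 3 + A = 7 + 0, so A = 4.
Conserve atomic number: 2 + Z = 4 + 0, so Z = 2.
A = 4 and Z = 2 is He-4 — an alpha particle.

alpha particle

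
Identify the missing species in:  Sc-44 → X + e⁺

Conserve mass number: 44 = A + 0, so A = 44.
Conserve atomic number: 21 = Z + 1, so Z = 20.
Z = 20 is calcium, so the species is Ca-44.

Ca-44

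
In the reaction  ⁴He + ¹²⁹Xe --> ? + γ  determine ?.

Conserve mass number: 4 + 129 = A + 0, so A = 133.
Conserve atomic number: 2 + 54 = Z + 0, so Z = 56.
Z = 56 is barium, so the species is ¹³³Ba.

Ba-133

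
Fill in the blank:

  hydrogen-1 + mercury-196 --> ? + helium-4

Au-193

Conserve mass number: 1 + 196 = A + 4, so A = 193.
Conserve atomic number: 1 + 80 = Z + 2, so Z = 79.
Z = 79 is gold, so the species is gold-193.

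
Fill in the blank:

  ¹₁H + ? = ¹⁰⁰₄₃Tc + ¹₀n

Conserve mass number: 1 + A = 100 + 1, so A = 100.
Conserve atomic number: 1 + Z = 43 + 0, so Z = 42.
Z = 42 is molybdenum, so the species is ¹⁰⁰₄₂Mo.

Mo-100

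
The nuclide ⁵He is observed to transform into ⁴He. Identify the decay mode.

ΔA = 4 − 5 = -1; ΔZ = 2 − 2 = +0.
A drops by 1 with Z unchanged — a neutron was emitted.

neutron emission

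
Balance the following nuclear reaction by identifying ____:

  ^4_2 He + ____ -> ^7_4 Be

He-3

Conserve mass number: 4 + A = 7, so A = 3.
Conserve atomic number: 2 + Z = 4, so Z = 2.
Z = 2 is helium, so the species is ^3_2 He.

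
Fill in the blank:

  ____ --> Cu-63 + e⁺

Zn-63

Conserve mass number: A = 63 + 0, so A = 63.
Conserve atomic number: Z = 29 + 1, so Z = 30.
Z = 30 is zinc, so the species is Zn-63.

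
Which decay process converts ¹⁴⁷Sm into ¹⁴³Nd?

alpha decay

ΔA = 143 − 147 = -4; ΔZ = 60 − 62 = -2.
A drops by 4 and Z drops by 2 — the signature of alpha emission.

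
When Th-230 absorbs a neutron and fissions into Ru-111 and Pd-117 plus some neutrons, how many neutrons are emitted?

3

Conserve mass number: 231 = 111 + 117 + k, so k = 231 − 228 = 3.
Check atomic number: 90 = 44 + 46 + 0 = 90. ✓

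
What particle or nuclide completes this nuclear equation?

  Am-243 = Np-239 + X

Conserve mass number: 243 = 239 + A, so A = 4.
Conserve atomic number: 95 = 93 + Z, so Z = 2.
A = 4 and Z = 2 is He-4 — an alpha particle.

alpha particle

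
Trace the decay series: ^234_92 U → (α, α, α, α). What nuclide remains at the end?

Start: (A, Z) = (234, 92).
After α: (230, 90).
After α: (226, 88).
After α: (222, 86).
After α: (218, 84).
Z = 84 is polonium.

Po-218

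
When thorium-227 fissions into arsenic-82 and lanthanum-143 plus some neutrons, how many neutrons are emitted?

2

Conserve mass number: 227 = 82 + 143 + k, so k = 227 − 225 = 2.
Check atomic number: 90 = 33 + 57 + 0 = 90. ✓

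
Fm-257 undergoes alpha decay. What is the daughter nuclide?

Alpha decay: mass number changes by -4, atomic number by -2.
A: 257 − 4 = 253; Z: 100 − 2 = 98.
Z = 98 is californium, so the daughter is Cf-253.

Cf-253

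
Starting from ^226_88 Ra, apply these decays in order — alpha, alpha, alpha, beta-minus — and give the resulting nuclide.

Bi-214

Start: (A, Z) = (226, 88).
After α: (222, 86).
After α: (218, 84).
After α: (214, 82).
After β⁻: (214, 83).
Z = 83 is bismuth.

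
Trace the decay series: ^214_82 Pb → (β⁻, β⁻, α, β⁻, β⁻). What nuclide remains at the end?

Start: (A, Z) = (214, 82).
After β⁻: (214, 83).
After β⁻: (214, 84).
After α: (210, 82).
After β⁻: (210, 83).
After β⁻: (210, 84).
Z = 84 is polonium.

Po-210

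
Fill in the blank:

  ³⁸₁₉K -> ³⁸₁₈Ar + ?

Conserve mass number: 38 = 38 + A, so A = 0.
Conserve atomic number: 19 = 18 + Z, so Z = 1.
A = 0 and Z = 1 is ⁰₁e — a positron.

positron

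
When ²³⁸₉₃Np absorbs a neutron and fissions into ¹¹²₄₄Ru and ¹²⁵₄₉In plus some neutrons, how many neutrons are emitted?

2

Conserve mass number: 239 = 112 + 125 + k, so k = 239 − 237 = 2.
Check atomic number: 93 = 44 + 49 + 0 = 93. ✓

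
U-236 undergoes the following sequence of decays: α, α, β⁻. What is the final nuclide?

Start: (A, Z) = (236, 92).
After α: (232, 90).
After α: (228, 88).
After β⁻: (228, 89).
Z = 89 is actinium.

Ac-228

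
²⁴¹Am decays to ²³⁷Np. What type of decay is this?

alpha decay

ΔA = 237 − 241 = -4; ΔZ = 93 − 95 = -2.
A drops by 4 and Z drops by 2 — the signature of alpha emission.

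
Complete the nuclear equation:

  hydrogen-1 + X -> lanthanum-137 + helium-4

Conserve mass number: 1 + A = 137 + 4, so A = 140.
Conserve atomic number: 1 + Z = 57 + 2, so Z = 58.
Z = 58 is cerium, so the species is cerium-140.

Ce-140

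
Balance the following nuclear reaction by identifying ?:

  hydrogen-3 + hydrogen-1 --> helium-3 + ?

neutron

Conserve mass number: 3 + 1 = 3 + A, so A = 1.
Conserve atomic number: 1 + 1 = 2 + Z, so Z = 0.
A = 1 and Z = 0 is neutron — a neutron.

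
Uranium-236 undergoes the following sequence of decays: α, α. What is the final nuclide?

Ra-228

Start: (A, Z) = (236, 92).
After α: (232, 90).
After α: (228, 88).
Z = 88 is radium.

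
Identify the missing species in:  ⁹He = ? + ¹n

Conserve mass number: 9 = A + 1, so A = 8.
Conserve atomic number: 2 = Z + 0, so Z = 2.
Z = 2 is helium, so the species is ⁸He.

He-8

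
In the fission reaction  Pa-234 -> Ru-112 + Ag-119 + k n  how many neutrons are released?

3

Conserve mass number: 234 = 112 + 119 + k, so k = 234 − 231 = 3.
Check atomic number: 91 = 44 + 47 + 0 = 91. ✓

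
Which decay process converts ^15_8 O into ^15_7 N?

beta-plus decay or electron capture

ΔA = 15 − 15 = 0; ΔZ = 7 − 8 = -1.
A is unchanged and Z drops by 1 — a proton has become a neutron (β⁺ emission or electron capture).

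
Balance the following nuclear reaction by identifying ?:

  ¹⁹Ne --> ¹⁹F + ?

positron

Conserve mass number: 19 = 19 + A, so A = 0.
Conserve atomic number: 10 = 9 + Z, so Z = 1.
A = 0 and Z = 1 is e⁺ — a positron.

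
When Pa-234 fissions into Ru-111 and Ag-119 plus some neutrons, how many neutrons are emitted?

4

Conserve mass number: 234 = 111 + 119 + k, so k = 234 − 230 = 4.
Check atomic number: 91 = 44 + 47 + 0 = 91. ✓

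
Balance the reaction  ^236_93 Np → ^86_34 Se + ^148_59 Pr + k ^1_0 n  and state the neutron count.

2

Conserve mass number: 236 = 86 + 148 + k, so k = 236 − 234 = 2.
Check atomic number: 93 = 34 + 59 + 0 = 93. ✓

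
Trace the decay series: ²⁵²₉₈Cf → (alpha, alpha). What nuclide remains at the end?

Pu-244

Start: (A, Z) = (252, 98).
After α: (248, 96).
After α: (244, 94).
Z = 94 is plutonium.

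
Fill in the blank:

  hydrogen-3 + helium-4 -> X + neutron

Li-6

Conserve mass number: 3 + 4 = A + 1, so A = 6.
Conserve atomic number: 1 + 2 = Z + 0, so Z = 3.
Z = 3 is lithium, so the species is lithium-6.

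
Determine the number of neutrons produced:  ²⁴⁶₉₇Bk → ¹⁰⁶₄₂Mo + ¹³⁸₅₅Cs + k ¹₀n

Conserve mass number: 246 = 106 + 138 + k, so k = 246 − 244 = 2.
Check atomic number: 97 = 42 + 55 + 0 = 97. ✓

2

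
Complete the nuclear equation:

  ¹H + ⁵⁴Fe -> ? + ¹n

Co-54

Conserve mass number: 1 + 54 = A + 1, so A = 54.
Conserve atomic number: 1 + 26 = Z + 0, so Z = 27.
Z = 27 is cobalt, so the species is ⁵⁴Co.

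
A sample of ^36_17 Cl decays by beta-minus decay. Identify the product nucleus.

Ar-36

Beta-minus decay: mass number changes by +0, atomic number by +1.
A: 36 = 36; Z: 17 + 1 = 18.
Z = 18 is argon, so the daughter is ^36_18 Ar.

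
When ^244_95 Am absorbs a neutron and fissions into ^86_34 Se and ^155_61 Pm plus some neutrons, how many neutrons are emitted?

4

Conserve mass number: 245 = 86 + 155 + k, so k = 245 − 241 = 4.
Check atomic number: 95 = 34 + 61 + 0 = 95. ✓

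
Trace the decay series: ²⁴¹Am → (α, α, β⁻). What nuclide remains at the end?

Start: (A, Z) = (241, 95).
After α: (237, 93).
After α: (233, 91).
After β⁻: (233, 92).
Z = 92 is uranium.

U-233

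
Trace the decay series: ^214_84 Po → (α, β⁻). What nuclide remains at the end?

Start: (A, Z) = (214, 84).
After α: (210, 82).
After β⁻: (210, 83).
Z = 83 is bismuth.

Bi-210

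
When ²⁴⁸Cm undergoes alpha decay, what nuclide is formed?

Pu-244

Alpha decay: mass number changes by -4, atomic number by -2.
A: 248 − 4 = 244; Z: 96 − 2 = 94.
Z = 94 is plutonium, so the daughter is ²⁴⁴Pu.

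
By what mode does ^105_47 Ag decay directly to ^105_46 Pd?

ΔA = 105 − 105 = 0; ΔZ = 46 − 47 = -1.
A is unchanged and Z drops by 1 — a proton has become a neutron (β⁺ emission or electron capture).

beta-plus decay or electron capture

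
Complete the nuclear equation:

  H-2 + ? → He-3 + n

Conserve mass number: 2 + A = 3 + 1, so A = 2.
Conserve atomic number: 1 + Z = 2 + 0, so Z = 1.
A = 2 and Z = 1 is H-2 — a deuteron.

deuteron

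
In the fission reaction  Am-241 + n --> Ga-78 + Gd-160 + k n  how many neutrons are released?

Conserve mass number: 242 = 78 + 160 + k, so k = 242 − 238 = 4.
Check atomic number: 95 = 31 + 64 + 0 = 95. ✓

4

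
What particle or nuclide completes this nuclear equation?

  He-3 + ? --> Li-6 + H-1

Conserve mass number: 3 + A = 6 + 1, so A = 4.
Conserve atomic number: 2 + Z = 3 + 1, so Z = 2.
A = 4 and Z = 2 is He-4 — an alpha particle.

alpha particle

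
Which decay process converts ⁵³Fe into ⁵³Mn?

beta-plus decay or electron capture

ΔA = 53 − 53 = 0; ΔZ = 25 − 26 = -1.
A is unchanged and Z drops by 1 — a proton has become a neutron (β⁺ emission or electron capture).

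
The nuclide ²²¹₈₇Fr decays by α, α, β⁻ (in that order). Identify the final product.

Start: (A, Z) = (221, 87).
After α: (217, 85).
After α: (213, 83).
After β⁻: (213, 84).
Z = 84 is polonium.

Po-213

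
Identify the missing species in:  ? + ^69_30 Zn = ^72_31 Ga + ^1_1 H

Conserve mass number: A + 69 = 72 + 1, so A = 4.
Conserve atomic number: Z + 30 = 31 + 1, so Z = 2.
A = 4 and Z = 2 is ^4_2 He — an alpha particle.

alpha particle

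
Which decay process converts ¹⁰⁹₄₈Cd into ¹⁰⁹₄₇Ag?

ΔA = 109 − 109 = 0; ΔZ = 47 − 48 = -1.
A is unchanged and Z drops by 1 — a proton has become a neutron (β⁺ emission or electron capture).

beta-plus decay or electron capture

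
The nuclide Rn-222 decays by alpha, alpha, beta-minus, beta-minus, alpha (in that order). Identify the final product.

Start: (A, Z) = (222, 86).
After α: (218, 84).
After α: (214, 82).
After β⁻: (214, 83).
After β⁻: (214, 84).
After α: (210, 82).
Z = 82 is lead.

Pb-210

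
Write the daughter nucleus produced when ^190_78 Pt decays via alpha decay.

Alpha decay: mass number changes by -4, atomic number by -2.
A: 190 − 4 = 186; Z: 78 − 2 = 76.
Z = 76 is osmium, so the daughter is ^186_76 Os.

Os-186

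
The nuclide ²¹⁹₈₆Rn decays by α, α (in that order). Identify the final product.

Pb-211

Start: (A, Z) = (219, 86).
After α: (215, 84).
After α: (211, 82).
Z = 82 is lead.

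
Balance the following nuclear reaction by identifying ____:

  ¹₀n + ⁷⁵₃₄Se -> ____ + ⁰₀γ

Conserve mass number: 1 + 75 = A + 0, so A = 76.
Conserve atomic number: 0 + 34 = Z + 0, so Z = 34.
Z = 34 is selenium, so the species is ⁷⁶₃₄Se.

Se-76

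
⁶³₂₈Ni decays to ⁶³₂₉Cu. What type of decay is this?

ΔA = 63 − 63 = 0; ΔZ = 29 − 28 = +1.
A is unchanged and Z rises by 1 — a neutron has become a proton (β⁻ decay).

beta-minus decay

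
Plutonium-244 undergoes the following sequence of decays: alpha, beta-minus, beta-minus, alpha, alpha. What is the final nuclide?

Start: (A, Z) = (244, 94).
After α: (240, 92).
After β⁻: (240, 93).
After β⁻: (240, 94).
After α: (236, 92).
After α: (232, 90).
Z = 90 is thorium.

Th-232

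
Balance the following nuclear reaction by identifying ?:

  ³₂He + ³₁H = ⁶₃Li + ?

Conserve mass number: 3 + 3 = 6 + A, so A = 0.
Conserve atomic number: 2 + 1 = 3 + Z, so Z = 0.
A = 0 and Z = 0 is ⁰₀γ — a gamma ray.

gamma ray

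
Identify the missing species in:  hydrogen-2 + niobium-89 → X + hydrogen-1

Nb-90

Conserve mass number: 2 + 89 = A + 1, so A = 90.
Conserve atomic number: 1 + 41 = Z + 1, so Z = 41.
Z = 41 is niobium, so the species is niobium-90.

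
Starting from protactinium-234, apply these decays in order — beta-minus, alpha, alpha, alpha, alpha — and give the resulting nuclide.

Start: (A, Z) = (234, 91).
After β⁻: (234, 92).
After α: (230, 90).
After α: (226, 88).
After α: (222, 86).
After α: (218, 84).
Z = 84 is polonium.

Po-218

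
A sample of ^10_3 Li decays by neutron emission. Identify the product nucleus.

Li-9

Neutron emission: mass number changes by -1, atomic number by +0.
A: 10 − 1 = 9; Z: 3 = 3.
Z = 3 is lithium, so the daughter is ^9_3 Li.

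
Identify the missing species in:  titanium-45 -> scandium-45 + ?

positron

Conserve mass number: 45 = 45 + A, so A = 0.
Conserve atomic number: 22 = 21 + Z, so Z = 1.
A = 0 and Z = 1 is e⁺ — a positron.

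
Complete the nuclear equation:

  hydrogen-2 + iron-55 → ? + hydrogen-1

Fe-56

Conserve mass number: 2 + 55 = A + 1, so A = 56.
Conserve atomic number: 1 + 26 = Z + 1, so Z = 26.
Z = 26 is iron, so the species is iron-56.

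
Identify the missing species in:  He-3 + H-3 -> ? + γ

Conserve mass number: 3 + 3 = A + 0, so A = 6.
Conserve atomic number: 2 + 1 = Z + 0, so Z = 3.
Z = 3 is lithium, so the species is Li-6.

Li-6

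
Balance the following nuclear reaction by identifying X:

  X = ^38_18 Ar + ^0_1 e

K-38

Conserve mass number: A = 38 + 0, so A = 38.
Conserve atomic number: Z = 18 + 1, so Z = 19.
Z = 19 is potassium, so the species is ^38_19 K.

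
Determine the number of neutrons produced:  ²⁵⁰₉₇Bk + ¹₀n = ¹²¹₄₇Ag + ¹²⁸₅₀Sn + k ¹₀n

2

Conserve mass number: 251 = 121 + 128 + k, so k = 251 − 249 = 2.
Check atomic number: 97 = 47 + 50 + 0 = 97. ✓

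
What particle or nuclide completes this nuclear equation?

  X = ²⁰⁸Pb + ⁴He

Po-212

Conserve mass number: A = 208 + 4, so A = 212.
Conserve atomic number: Z = 82 + 2, so Z = 84.
Z = 84 is polonium, so the species is ²¹²Po.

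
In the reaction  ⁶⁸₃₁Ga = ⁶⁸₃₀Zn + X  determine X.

Conserve mass number: 68 = 68 + A, so A = 0.
Conserve atomic number: 31 = 30 + Z, so Z = 1.
A = 0 and Z = 1 is ⁰₁e — a positron.

positron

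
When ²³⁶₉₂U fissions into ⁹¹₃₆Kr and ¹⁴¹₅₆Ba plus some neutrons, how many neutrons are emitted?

4

Conserve mass number: 236 = 91 + 141 + k, so k = 236 − 232 = 4.
Check atomic number: 92 = 36 + 56 + 0 = 92. ✓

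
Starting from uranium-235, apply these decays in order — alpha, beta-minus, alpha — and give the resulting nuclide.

Start: (A, Z) = (235, 92).
After α: (231, 90).
After β⁻: (231, 91).
After α: (227, 89).
Z = 89 is actinium.

Ac-227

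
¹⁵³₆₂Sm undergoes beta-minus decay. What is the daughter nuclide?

Eu-153

Beta-minus decay: mass number changes by +0, atomic number by +1.
A: 153 = 153; Z: 62 + 1 = 63.
Z = 63 is europium, so the daughter is ¹⁵³₆₃Eu.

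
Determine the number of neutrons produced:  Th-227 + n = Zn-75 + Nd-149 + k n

4

Conserve mass number: 228 = 75 + 149 + k, so k = 228 − 224 = 4.
Check atomic number: 90 = 30 + 60 + 0 = 90. ✓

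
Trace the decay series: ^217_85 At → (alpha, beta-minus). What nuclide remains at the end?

Po-213

Start: (A, Z) = (217, 85).
After α: (213, 83).
After β⁻: (213, 84).
Z = 84 is polonium.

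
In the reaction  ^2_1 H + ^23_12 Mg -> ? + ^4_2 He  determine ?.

Na-21

Conserve mass number: 2 + 23 = A + 4, so A = 21.
Conserve atomic number: 1 + 12 = Z + 2, so Z = 11.
Z = 11 is sodium, so the species is ^21_11 Na.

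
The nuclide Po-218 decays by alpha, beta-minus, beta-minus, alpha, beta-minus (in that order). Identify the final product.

Start: (A, Z) = (218, 84).
After α: (214, 82).
After β⁻: (214, 83).
After β⁻: (214, 84).
After α: (210, 82).
After β⁻: (210, 83).
Z = 83 is bismuth.

Bi-210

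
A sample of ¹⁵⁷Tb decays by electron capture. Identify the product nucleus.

Gd-157

Electron capture: mass number changes by +0, atomic number by -1.
A: 157 = 157; Z: 65 − 1 = 64.
Z = 64 is gadolinium, so the daughter is ¹⁵⁷Gd.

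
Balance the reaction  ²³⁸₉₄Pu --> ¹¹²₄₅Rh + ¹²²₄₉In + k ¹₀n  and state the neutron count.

Conserve mass number: 238 = 112 + 122 + k, so k = 238 − 234 = 4.
Check atomic number: 94 = 45 + 49 + 0 = 94. ✓

4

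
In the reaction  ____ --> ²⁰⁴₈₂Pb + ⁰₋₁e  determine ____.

Tl-204

Conserve mass number: A = 204 + 0, so A = 204.
Conserve atomic number: Z = 82 − 1, so Z = 81.
Z = 81 is thallium, so the species is ²⁰⁴₈₁Tl.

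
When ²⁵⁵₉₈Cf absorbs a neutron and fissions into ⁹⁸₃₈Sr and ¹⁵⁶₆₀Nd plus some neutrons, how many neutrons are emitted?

2

Conserve mass number: 256 = 98 + 156 + k, so k = 256 − 254 = 2.
Check atomic number: 98 = 38 + 60 + 0 = 98. ✓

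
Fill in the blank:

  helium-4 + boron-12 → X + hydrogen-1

C-15

Conserve mass number: 4 + 12 = A + 1, so A = 15.
Conserve atomic number: 2 + 5 = Z + 1, so Z = 6.
Z = 6 is carbon, so the species is carbon-15.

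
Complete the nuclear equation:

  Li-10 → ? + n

Li-9

Conserve mass number: 10 = A + 1, so A = 9.
Conserve atomic number: 3 = Z + 0, so Z = 3.
Z = 3 is lithium, so the species is Li-9.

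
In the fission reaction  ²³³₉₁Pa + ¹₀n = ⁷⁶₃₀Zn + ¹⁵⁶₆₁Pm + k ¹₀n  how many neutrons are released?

Conserve mass number: 234 = 76 + 156 + k, so k = 234 − 232 = 2.
Check atomic number: 91 = 30 + 61 + 0 = 91. ✓

2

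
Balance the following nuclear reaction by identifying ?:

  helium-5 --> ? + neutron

He-4

Conserve mass number: 5 = A + 1, so A = 4.
Conserve atomic number: 2 = Z + 0, so Z = 2.
A = 4 and Z = 2 is helium-4 — an alpha particle.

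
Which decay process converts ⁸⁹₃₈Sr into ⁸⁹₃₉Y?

beta-minus decay

ΔA = 89 − 89 = 0; ΔZ = 39 − 38 = +1.
A is unchanged and Z rises by 1 — a neutron has become a proton (β⁻ decay).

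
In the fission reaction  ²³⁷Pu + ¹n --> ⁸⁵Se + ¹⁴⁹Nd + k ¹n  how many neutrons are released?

Conserve mass number: 238 = 85 + 149 + k, so k = 238 − 234 = 4.
Check atomic number: 94 = 34 + 60 + 0 = 94. ✓

4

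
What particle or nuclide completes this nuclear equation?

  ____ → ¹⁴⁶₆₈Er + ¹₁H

Conserve mass number: A = 146 + 1, so A = 147.
Conserve atomic number: Z = 68 + 1, so Z = 69.
Z = 69 is thulium, so the species is ¹⁴⁷₆₉Tm.

Tm-147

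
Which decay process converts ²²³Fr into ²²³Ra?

beta-minus decay

ΔA = 223 − 223 = 0; ΔZ = 88 − 87 = +1.
A is unchanged and Z rises by 1 — a neutron has become a proton (β⁻ decay).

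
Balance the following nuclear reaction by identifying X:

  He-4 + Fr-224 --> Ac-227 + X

neutron

Conserve mass number: 4 + 224 = 227 + A, so A = 1.
Conserve atomic number: 2 + 87 = 89 + Z, so Z = 0.
A = 1 and Z = 0 is n — a neutron.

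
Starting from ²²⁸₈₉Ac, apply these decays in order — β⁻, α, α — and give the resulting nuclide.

Start: (A, Z) = (228, 89).
After β⁻: (228, 90).
After α: (224, 88).
After α: (220, 86).
Z = 86 is radon.

Rn-220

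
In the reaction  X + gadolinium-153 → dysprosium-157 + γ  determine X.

Conserve mass number: A + 153 = 157 + 0, so A = 4.
Conserve atomic number: Z + 64 = 66 + 0, so Z = 2.
A = 4 and Z = 2 is helium-4 — an alpha particle.

alpha particle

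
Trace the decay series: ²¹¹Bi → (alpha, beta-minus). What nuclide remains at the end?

Pb-207

Start: (A, Z) = (211, 83).
After α: (207, 81).
After β⁻: (207, 82).
Z = 82 is lead.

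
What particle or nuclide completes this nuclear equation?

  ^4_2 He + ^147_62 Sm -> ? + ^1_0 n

Conserve mass number: 4 + 147 = A + 1, so A = 150.
Conserve atomic number: 2 + 62 = Z + 0, so Z = 64.
Z = 64 is gadolinium, so the species is ^150_64 Gd.

Gd-150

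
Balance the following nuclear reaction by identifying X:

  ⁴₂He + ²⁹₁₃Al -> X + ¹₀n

Conserve mass number: 4 + 29 = A + 1, so A = 32.
Conserve atomic number: 2 + 13 = Z + 0, so Z = 15.
Z = 15 is phosphorus, so the species is ³²₁₅P.

P-32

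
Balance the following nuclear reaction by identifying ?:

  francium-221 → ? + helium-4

Conserve mass number: 221 = A + 4, so A = 217.
Conserve atomic number: 87 = Z + 2, so Z = 85.
Z = 85 is astatine, so the species is astatine-217.

At-217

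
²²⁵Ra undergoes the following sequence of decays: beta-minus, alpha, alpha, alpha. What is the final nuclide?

Start: (A, Z) = (225, 88).
After β⁻: (225, 89).
After α: (221, 87).
After α: (217, 85).
After α: (213, 83).
Z = 83 is bismuth.

Bi-213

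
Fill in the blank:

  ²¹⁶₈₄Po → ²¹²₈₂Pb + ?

Conserve mass number: 216 = 212 + A, so A = 4.
Conserve atomic number: 84 = 82 + Z, so Z = 2.
A = 4 and Z = 2 is ⁴₂He — an alpha particle.

alpha particle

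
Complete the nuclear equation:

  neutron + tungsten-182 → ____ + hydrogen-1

Conserve mass number: 1 + 182 = A + 1, so A = 182.
Conserve atomic number: 0 + 74 = Z + 1, so Z = 73.
Z = 73 is tantalum, so the species is tantalum-182.

Ta-182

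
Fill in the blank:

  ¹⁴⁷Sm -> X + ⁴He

Nd-143

Conserve mass number: 147 = A + 4, so A = 143.
Conserve atomic number: 62 = Z + 2, so Z = 60.
Z = 60 is neodymium, so the species is ¹⁴³Nd.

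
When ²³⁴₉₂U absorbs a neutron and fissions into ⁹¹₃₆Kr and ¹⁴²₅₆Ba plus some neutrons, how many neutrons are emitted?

2

Conserve mass number: 235 = 91 + 142 + k, so k = 235 − 233 = 2.
Check atomic number: 92 = 36 + 56 + 0 = 92. ✓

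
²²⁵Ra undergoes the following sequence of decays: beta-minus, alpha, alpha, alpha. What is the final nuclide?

Bi-213

Start: (A, Z) = (225, 88).
After β⁻: (225, 89).
After α: (221, 87).
After α: (217, 85).
After α: (213, 83).
Z = 83 is bismuth.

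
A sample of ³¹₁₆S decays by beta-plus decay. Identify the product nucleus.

P-31

Beta-plus decay: mass number changes by +0, atomic number by -1.
A: 31 = 31; Z: 16 − 1 = 15.
Z = 15 is phosphorus, so the daughter is ³¹₁₅P.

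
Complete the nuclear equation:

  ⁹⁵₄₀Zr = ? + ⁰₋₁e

Nb-95

Conserve mass number: 95 = A + 0, so A = 95.
Conserve atomic number: 40 = Z − 1, so Z = 41.
Z = 41 is niobium, so the species is ⁹⁵₄₁Nb.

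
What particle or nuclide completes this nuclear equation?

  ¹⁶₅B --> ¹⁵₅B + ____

Conserve mass number: 16 = 15 + A, so A = 1.
Conserve atomic number: 5 = 5 + Z, so Z = 0.
A = 1 and Z = 0 is ¹₀n — a neutron.

neutron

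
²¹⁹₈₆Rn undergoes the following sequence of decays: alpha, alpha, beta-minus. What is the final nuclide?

Bi-211

Start: (A, Z) = (219, 86).
After α: (215, 84).
After α: (211, 82).
After β⁻: (211, 83).
Z = 83 is bismuth.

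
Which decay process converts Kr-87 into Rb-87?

ΔA = 87 − 87 = 0; ΔZ = 37 − 36 = +1.
A is unchanged and Z rises by 1 — a neutron has become a proton (β⁻ decay).

beta-minus decay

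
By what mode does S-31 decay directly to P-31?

ΔA = 31 − 31 = 0; ΔZ = 15 − 16 = -1.
A is unchanged and Z drops by 1 — a proton has become a neutron (β⁺ emission or electron capture).

beta-plus decay or electron capture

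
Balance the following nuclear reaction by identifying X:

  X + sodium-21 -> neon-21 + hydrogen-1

neutron

Conserve mass number: A + 21 = 21 + 1, so A = 1.
Conserve atomic number: Z + 11 = 10 + 1, so Z = 0.
A = 1 and Z = 0 is neutron — a neutron.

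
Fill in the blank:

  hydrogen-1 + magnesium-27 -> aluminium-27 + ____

Conserve mass number: 1 + 27 = 27 + A, so A = 1.
Conserve atomic number: 1 + 12 = 13 + Z, so Z = 0.
A = 1 and Z = 0 is neutron — a neutron.

neutron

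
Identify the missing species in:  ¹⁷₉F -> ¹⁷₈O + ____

Conserve mass number: 17 = 17 + A, so A = 0.
Conserve atomic number: 9 = 8 + Z, so Z = 1.
A = 0 and Z = 1 is ⁰₁e — a positron.

positron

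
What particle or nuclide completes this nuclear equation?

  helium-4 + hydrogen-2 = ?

Li-6

Conserve mass number: 4 + 2 = A, so A = 6.
Conserve atomic number: 2 + 1 = Z, so Z = 3.
Z = 3 is lithium, so the species is lithium-6.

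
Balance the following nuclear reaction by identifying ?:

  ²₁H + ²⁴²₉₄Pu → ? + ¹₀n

Conserve mass number: 2 + 242 = A + 1, so A = 243.
Conserve atomic number: 1 + 94 = Z + 0, so Z = 95.
Z = 95 is americium, so the species is ²⁴³₉₅Am.

Am-243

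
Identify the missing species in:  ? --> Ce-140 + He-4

Conserve mass number: A = 140 + 4, so A = 144.
Conserve atomic number: Z = 58 + 2, so Z = 60.
Z = 60 is neodymium, so the species is Nd-144.

Nd-144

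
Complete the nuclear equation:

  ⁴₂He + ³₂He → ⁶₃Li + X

proton

Conserve mass number: 4 + 3 = 6 + A, so A = 1.
Conserve atomic number: 2 + 2 = 3 + Z, so Z = 1.
A = 1 and Z = 1 is ¹₁H — a proton.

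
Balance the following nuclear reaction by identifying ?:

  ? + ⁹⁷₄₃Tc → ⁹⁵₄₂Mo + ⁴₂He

Conserve mass number: A + 97 = 95 + 4, so A = 2.
Conserve atomic number: Z + 43 = 42 + 2, so Z = 1.
A = 2 and Z = 1 is ²₁H — a deuteron.

deuteron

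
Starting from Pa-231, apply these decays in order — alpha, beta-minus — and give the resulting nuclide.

Start: (A, Z) = (231, 91).
After α: (227, 89).
After β⁻: (227, 90).
Z = 90 is thorium.

Th-227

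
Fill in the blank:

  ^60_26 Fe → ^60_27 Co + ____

Conserve mass number: 60 = 60 + A, so A = 0.
Conserve atomic number: 26 = 27 + Z, so Z = -1.
A = 0 and Z = -1 is ^0_-1 e — a beta-minus particle.

beta-minus particle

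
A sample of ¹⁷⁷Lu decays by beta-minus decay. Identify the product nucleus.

Beta-minus decay: mass number changes by +0, atomic number by +1.
A: 177 = 177; Z: 71 + 1 = 72.
Z = 72 is hafnium, so the daughter is ¹⁷⁷Hf.

Hf-177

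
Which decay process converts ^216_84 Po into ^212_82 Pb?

ΔA = 212 − 216 = -4; ΔZ = 82 − 84 = -2.
A drops by 4 and Z drops by 2 — the signature of alpha emission.

alpha decay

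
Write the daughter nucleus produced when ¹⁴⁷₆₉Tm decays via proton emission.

Er-146

Proton emission: mass number changes by -1, atomic number by -1.
A: 147 − 1 = 146; Z: 69 − 1 = 68.
Z = 68 is erbium, so the daughter is ¹⁴⁶₆₈Er.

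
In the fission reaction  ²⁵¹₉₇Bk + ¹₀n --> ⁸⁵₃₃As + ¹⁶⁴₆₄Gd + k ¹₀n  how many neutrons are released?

3

Conserve mass number: 252 = 85 + 164 + k, so k = 252 − 249 = 3.
Check atomic number: 97 = 33 + 64 + 0 = 97. ✓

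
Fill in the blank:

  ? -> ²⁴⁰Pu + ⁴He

Cm-244

Conserve mass number: A = 240 + 4, so A = 244.
Conserve atomic number: Z = 94 + 2, so Z = 96.
Z = 96 is curium, so the species is ²⁴⁴Cm.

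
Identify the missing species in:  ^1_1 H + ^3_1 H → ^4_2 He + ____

gamma ray

Conserve mass number: 1 + 3 = 4 + A, so A = 0.
Conserve atomic number: 1 + 1 = 2 + Z, so Z = 0.
A = 0 and Z = 0 is ^0_0 γ — a gamma ray.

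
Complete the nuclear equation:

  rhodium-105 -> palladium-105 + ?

beta-minus particle

Conserve mass number: 105 = 105 + A, so A = 0.
Conserve atomic number: 45 = 46 + Z, so Z = -1.
A = 0 and Z = -1 is e⁻ — a beta-minus particle.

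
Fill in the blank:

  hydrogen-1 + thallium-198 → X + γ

Conserve mass number: 1 + 198 = A + 0, so A = 199.
Conserve atomic number: 1 + 81 = Z + 0, so Z = 82.
Z = 82 is lead, so the species is lead-199.

Pb-199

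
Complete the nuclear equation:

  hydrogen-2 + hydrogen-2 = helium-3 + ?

neutron

Conserve mass number: 2 + 2 = 3 + A, so A = 1.
Conserve atomic number: 1 + 1 = 2 + Z, so Z = 0.
A = 1 and Z = 0 is neutron — a neutron.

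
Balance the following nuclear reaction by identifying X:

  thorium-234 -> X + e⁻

Pa-234

Conserve mass number: 234 = A + 0, so A = 234.
Conserve atomic number: 90 = Z − 1, so Z = 91.
Z = 91 is protactinium, so the species is protactinium-234.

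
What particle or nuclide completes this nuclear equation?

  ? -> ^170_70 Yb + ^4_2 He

Hf-174

Conserve mass number: A = 170 + 4, so A = 174.
Conserve atomic number: Z = 70 + 2, so Z = 72.
Z = 72 is hafnium, so the species is ^174_72 Hf.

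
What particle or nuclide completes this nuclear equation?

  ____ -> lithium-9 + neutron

Li-10

Conserve mass number: A = 9 + 1, so A = 10.
Conserve atomic number: Z = 3 + 0, so Z = 3.
Z = 3 is lithium, so the species is lithium-10.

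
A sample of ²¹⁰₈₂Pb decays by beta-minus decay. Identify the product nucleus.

Beta-minus decay: mass number changes by +0, atomic number by +1.
A: 210 = 210; Z: 82 + 1 = 83.
Z = 83 is bismuth, so the daughter is ²¹⁰₈₃Bi.

Bi-210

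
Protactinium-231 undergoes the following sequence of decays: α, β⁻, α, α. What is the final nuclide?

Rn-219

Start: (A, Z) = (231, 91).
After α: (227, 89).
After β⁻: (227, 90).
After α: (223, 88).
After α: (219, 86).
Z = 86 is radon.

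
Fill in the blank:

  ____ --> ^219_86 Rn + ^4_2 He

Conserve mass number: A = 219 + 4, so A = 223.
Conserve atomic number: Z = 86 + 2, so Z = 88.
Z = 88 is radium, so the species is ^223_88 Ra.

Ra-223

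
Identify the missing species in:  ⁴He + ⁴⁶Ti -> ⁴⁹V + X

proton

Conserve mass number: 4 + 46 = 49 + A, so A = 1.
Conserve atomic number: 2 + 22 = 23 + Z, so Z = 1.
A = 1 and Z = 1 is ¹H — a proton.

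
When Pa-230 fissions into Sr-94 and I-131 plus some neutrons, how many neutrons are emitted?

Conserve mass number: 230 = 94 + 131 + k, so k = 230 − 225 = 5.
Check atomic number: 91 = 38 + 53 + 0 = 91. ✓

5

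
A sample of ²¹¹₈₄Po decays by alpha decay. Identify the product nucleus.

Alpha decay: mass number changes by -4, atomic number by -2.
A: 211 − 4 = 207; Z: 84 − 2 = 82.
Z = 82 is lead, so the daughter is ²⁰⁷₈₂Pb.

Pb-207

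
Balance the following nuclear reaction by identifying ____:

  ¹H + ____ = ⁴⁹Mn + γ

Cr-48

Conserve mass number: 1 + A = 49 + 0, so A = 48.
Conserve atomic number: 1 + Z = 25 + 0, so Z = 24.
Z = 24 is chromium, so the species is ⁴⁸Cr.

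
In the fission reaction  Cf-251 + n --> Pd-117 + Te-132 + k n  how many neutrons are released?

Conserve mass number: 252 = 117 + 132 + k, so k = 252 − 249 = 3.
Check atomic number: 98 = 46 + 52 + 0 = 98. ✓

3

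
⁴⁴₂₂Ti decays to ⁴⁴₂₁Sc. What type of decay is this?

ΔA = 44 − 44 = 0; ΔZ = 21 − 22 = -1.
A is unchanged and Z drops by 1 — a proton has become a neutron (β⁺ emission or electron capture).

beta-plus decay or electron capture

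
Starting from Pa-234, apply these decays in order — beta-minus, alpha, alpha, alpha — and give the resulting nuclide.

Rn-222

Start: (A, Z) = (234, 91).
After β⁻: (234, 92).
After α: (230, 90).
After α: (226, 88).
After α: (222, 86).
Z = 86 is radon.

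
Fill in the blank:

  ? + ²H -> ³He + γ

proton

Conserve mass number: A + 2 = 3 + 0, so A = 1.
Conserve atomic number: Z + 1 = 2 + 0, so Z = 1.
A = 1 and Z = 1 is ¹H — a proton.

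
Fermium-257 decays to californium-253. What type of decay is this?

alpha decay

ΔA = 253 − 257 = -4; ΔZ = 98 − 100 = -2.
A drops by 4 and Z drops by 2 — the signature of alpha emission.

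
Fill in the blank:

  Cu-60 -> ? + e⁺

Conserve mass number: 60 = A + 0, so A = 60.
Conserve atomic number: 29 = Z + 1, so Z = 28.
Z = 28 is nickel, so the species is Ni-60.

Ni-60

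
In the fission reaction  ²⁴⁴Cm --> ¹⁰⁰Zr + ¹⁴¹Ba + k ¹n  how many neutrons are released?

Conserve mass number: 244 = 100 + 141 + k, so k = 244 − 241 = 3.
Check atomic number: 96 = 40 + 56 + 0 = 96. ✓

3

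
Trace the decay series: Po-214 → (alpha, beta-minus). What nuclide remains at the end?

Start: (A, Z) = (214, 84).
After α: (210, 82).
After β⁻: (210, 83).
Z = 83 is bismuth.

Bi-210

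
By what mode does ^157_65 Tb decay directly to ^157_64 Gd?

beta-plus decay or electron capture

ΔA = 157 − 157 = 0; ΔZ = 64 − 65 = -1.
A is unchanged and Z drops by 1 — a proton has become a neutron (β⁺ emission or electron capture).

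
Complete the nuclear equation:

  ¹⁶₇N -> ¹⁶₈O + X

beta-minus particle

Conserve mass number: 16 = 16 + A, so A = 0.
Conserve atomic number: 7 = 8 + Z, so Z = -1.
A = 0 and Z = -1 is ⁰₋₁e — a beta-minus particle.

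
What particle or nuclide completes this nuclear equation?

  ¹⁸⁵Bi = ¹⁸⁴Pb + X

proton

Conserve mass number: 185 = 184 + A, so A = 1.
Conserve atomic number: 83 = 82 + Z, so Z = 1.
A = 1 and Z = 1 is ¹H — a proton.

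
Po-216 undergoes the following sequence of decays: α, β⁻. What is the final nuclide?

Bi-212

Start: (A, Z) = (216, 84).
After α: (212, 82).
After β⁻: (212, 83).
Z = 83 is bismuth.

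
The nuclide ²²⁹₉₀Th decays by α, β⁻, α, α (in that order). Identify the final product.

At-217

Start: (A, Z) = (229, 90).
After α: (225, 88).
After β⁻: (225, 89).
After α: (221, 87).
After α: (217, 85).
Z = 85 is astatine.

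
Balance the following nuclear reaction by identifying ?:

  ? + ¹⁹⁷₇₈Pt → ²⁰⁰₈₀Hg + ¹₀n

Conserve mass number: A + 197 = 200 + 1, so A = 4.
Conserve atomic number: Z + 78 = 80 + 0, so Z = 2.
A = 4 and Z = 2 is ⁴₂He — an alpha particle.

alpha particle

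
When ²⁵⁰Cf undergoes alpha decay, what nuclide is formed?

Cm-246

Alpha decay: mass number changes by -4, atomic number by -2.
A: 250 − 4 = 246; Z: 98 − 2 = 96.
Z = 96 is curium, so the daughter is ²⁴⁶Cm.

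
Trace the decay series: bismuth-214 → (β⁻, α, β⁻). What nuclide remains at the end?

Start: (A, Z) = (214, 83).
After β⁻: (214, 84).
After α: (210, 82).
After β⁻: (210, 83).
Z = 83 is bismuth.

Bi-210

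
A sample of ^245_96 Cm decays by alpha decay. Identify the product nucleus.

Pu-241

Alpha decay: mass number changes by -4, atomic number by -2.
A: 245 − 4 = 241; Z: 96 − 2 = 94.
Z = 94 is plutonium, so the daughter is ^241_94 Pu.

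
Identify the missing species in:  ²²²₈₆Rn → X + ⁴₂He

Conserve mass number: 222 = A + 4, so A = 218.
Conserve atomic number: 86 = Z + 2, so Z = 84.
Z = 84 is polonium, so the species is ²¹⁸₈₄Po.

Po-218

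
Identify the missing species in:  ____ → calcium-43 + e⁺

Conserve mass number: A = 43 + 0, so A = 43.
Conserve atomic number: Z = 20 + 1, so Z = 21.
Z = 21 is scandium, so the species is scandium-43.

Sc-43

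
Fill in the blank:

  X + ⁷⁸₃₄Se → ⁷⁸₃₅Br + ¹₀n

Conserve mass number: A + 78 = 78 + 1, so A = 1.
Conserve atomic number: Z + 34 = 35 + 0, so Z = 1.
A = 1 and Z = 1 is ¹₁H — a proton.

proton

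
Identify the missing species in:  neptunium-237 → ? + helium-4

Conserve mass number: 237 = A + 4, so A = 233.
Conserve atomic number: 93 = Z + 2, so Z = 91.
Z = 91 is protactinium, so the species is protactinium-233.

Pa-233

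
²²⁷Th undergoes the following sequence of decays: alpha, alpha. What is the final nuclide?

Rn-219

Start: (A, Z) = (227, 90).
After α: (223, 88).
After α: (219, 86).
Z = 86 is radon.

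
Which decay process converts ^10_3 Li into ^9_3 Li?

ΔA = 9 − 10 = -1; ΔZ = 3 − 3 = +0.
A drops by 1 with Z unchanged — a neutron was emitted.

neutron emission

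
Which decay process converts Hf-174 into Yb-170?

ΔA = 170 − 174 = -4; ΔZ = 70 − 72 = -2.
A drops by 4 and Z drops by 2 — the signature of alpha emission.

alpha decay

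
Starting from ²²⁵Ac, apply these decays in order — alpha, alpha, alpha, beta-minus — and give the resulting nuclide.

Start: (A, Z) = (225, 89).
After α: (221, 87).
After α: (217, 85).
After α: (213, 83).
After β⁻: (213, 84).
Z = 84 is polonium.

Po-213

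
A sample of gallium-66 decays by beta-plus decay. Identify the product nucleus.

Beta-plus decay: mass number changes by +0, atomic number by -1.
A: 66 = 66; Z: 31 − 1 = 30.
Z = 30 is zinc, so the daughter is zinc-66.

Zn-66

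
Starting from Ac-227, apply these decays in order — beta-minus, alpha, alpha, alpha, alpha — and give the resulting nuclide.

Start: (A, Z) = (227, 89).
After β⁻: (227, 90).
After α: (223, 88).
After α: (219, 86).
After α: (215, 84).
After α: (211, 82).
Z = 82 is lead.

Pb-211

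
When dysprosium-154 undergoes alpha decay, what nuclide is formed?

Gd-150

Alpha decay: mass number changes by -4, atomic number by -2.
A: 154 − 4 = 150; Z: 66 − 2 = 64.
Z = 64 is gadolinium, so the daughter is gadolinium-150.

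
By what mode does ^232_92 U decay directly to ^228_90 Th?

alpha decay

ΔA = 228 − 232 = -4; ΔZ = 90 − 92 = -2.
A drops by 4 and Z drops by 2 — the signature of alpha emission.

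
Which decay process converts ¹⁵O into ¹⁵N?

beta-plus decay or electron capture

ΔA = 15 − 15 = 0; ΔZ = 7 − 8 = -1.
A is unchanged and Z drops by 1 — a proton has become a neutron (β⁺ emission or electron capture).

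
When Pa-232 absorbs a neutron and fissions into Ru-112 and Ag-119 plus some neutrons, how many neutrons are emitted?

2

Conserve mass number: 233 = 112 + 119 + k, so k = 233 − 231 = 2.
Check atomic number: 91 = 44 + 47 + 0 = 91. ✓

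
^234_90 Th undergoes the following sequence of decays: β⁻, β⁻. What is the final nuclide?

U-234

Start: (A, Z) = (234, 90).
After β⁻: (234, 91).
After β⁻: (234, 92).
Z = 92 is uranium.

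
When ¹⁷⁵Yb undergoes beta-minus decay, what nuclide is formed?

Beta-minus decay: mass number changes by +0, atomic number by +1.
A: 175 = 175; Z: 70 + 1 = 71.
Z = 71 is lutetium, so the daughter is ¹⁷⁵Lu.

Lu-175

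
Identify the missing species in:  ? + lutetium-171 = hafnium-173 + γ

Conserve mass number: A + 171 = 173 + 0, so A = 2.
Conserve atomic number: Z + 71 = 72 + 0, so Z = 1.
A = 2 and Z = 1 is hydrogen-2 — a deuteron.

deuteron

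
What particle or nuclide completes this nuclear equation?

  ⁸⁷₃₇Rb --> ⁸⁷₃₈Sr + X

Conserve mass number: 87 = 87 + A, so A = 0.
Conserve atomic number: 37 = 38 + Z, so Z = -1.
A = 0 and Z = -1 is ⁰₋₁e — a beta-minus particle.

beta-minus particle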